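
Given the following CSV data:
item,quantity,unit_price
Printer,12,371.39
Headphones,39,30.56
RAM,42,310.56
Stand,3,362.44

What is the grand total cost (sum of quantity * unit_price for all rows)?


Computing row totals:
  Printer: 12 * 371.39 = 4456.68
  Headphones: 39 * 30.56 = 1191.84
  RAM: 42 * 310.56 = 13043.52
  Stand: 3 * 362.44 = 1087.32
Grand total = 4456.68 + 1191.84 + 13043.52 + 1087.32 = 19779.36

ANSWER: 19779.36


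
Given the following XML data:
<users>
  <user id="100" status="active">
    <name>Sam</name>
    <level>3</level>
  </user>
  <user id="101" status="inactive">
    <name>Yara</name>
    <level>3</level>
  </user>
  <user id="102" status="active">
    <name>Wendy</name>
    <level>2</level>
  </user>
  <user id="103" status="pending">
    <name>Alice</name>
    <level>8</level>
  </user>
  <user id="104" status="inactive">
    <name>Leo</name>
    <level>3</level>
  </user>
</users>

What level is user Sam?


Finding user: Sam
<level>3</level>

ANSWER: 3


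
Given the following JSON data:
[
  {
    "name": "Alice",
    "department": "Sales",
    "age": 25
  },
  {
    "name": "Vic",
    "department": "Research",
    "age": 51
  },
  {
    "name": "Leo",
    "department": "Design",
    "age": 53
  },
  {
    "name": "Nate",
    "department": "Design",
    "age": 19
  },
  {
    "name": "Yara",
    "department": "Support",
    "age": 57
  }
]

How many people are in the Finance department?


Scanning records for department = Finance
  No matches found
Count: 0

ANSWER: 0


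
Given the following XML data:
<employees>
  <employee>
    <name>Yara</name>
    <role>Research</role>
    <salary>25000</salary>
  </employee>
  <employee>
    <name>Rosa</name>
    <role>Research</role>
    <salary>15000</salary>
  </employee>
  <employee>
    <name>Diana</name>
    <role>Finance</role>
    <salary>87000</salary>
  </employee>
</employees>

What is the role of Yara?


Searching for <employee> with <name>Yara</name>
Found at position 1
<role>Research</role>

ANSWER: Research


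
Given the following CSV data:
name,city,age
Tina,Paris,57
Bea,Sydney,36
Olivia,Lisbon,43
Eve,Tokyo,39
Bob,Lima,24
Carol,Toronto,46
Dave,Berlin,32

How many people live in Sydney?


Scanning city column for 'Sydney':
  Row 2: Bea -> MATCH
Total matches: 1

ANSWER: 1


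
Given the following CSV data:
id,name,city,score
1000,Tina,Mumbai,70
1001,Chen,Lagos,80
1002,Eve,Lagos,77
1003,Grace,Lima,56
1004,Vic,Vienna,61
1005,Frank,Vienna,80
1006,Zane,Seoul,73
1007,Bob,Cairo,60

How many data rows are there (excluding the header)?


Counting rows (excluding header):
Header: id,name,city,score
Data rows: 8

ANSWER: 8


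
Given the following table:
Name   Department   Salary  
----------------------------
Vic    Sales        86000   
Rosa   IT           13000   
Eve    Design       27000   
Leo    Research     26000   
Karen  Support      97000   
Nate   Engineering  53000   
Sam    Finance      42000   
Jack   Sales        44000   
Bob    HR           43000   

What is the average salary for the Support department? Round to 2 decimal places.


Support department members:
  Karen: 97000
Sum = 97000
Count = 1
Average = 97000 / 1 = 97000.00

ANSWER: 97000.00


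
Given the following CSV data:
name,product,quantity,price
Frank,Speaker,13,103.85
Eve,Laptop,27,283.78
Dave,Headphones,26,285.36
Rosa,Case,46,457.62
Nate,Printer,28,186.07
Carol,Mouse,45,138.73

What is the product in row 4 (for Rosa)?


Row 4: Rosa
Column 'product' = Case

ANSWER: Case


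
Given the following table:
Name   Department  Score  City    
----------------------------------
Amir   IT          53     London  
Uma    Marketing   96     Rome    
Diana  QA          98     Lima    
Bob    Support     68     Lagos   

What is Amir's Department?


Row 1: Amir
Department = IT

ANSWER: IT


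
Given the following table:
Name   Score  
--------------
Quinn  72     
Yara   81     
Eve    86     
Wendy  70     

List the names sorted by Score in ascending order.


Sorting by Score (ascending):
  Wendy: 70
  Quinn: 72
  Yara: 81
  Eve: 86


ANSWER: Wendy, Quinn, Yara, Eve


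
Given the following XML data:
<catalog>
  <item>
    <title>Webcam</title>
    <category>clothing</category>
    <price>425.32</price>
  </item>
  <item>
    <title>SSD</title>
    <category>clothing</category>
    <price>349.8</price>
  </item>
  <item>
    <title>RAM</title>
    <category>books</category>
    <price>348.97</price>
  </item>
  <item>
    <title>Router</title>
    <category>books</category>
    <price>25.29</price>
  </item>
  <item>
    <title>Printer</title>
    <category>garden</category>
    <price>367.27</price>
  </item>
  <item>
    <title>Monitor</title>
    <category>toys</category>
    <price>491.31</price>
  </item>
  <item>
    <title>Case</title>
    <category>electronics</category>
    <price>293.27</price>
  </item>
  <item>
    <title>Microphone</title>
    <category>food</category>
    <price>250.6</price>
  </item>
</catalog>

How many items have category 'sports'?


Scanning <item> elements for <category>sports</category>:
Count: 0

ANSWER: 0


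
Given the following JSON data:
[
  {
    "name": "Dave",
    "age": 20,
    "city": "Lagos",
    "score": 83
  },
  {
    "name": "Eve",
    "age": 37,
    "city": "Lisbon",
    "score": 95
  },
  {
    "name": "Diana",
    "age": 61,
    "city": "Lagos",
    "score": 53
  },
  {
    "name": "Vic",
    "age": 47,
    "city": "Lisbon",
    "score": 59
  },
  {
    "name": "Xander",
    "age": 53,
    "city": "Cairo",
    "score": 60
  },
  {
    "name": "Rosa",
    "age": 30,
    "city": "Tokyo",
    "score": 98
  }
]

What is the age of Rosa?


Looking up record where name = Rosa
Record index: 5
Field 'age' = 30

ANSWER: 30


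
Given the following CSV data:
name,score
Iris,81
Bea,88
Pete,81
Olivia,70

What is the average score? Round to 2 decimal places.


Scores: 81, 88, 81, 70
Sum = 320
Count = 4
Average = 320 / 4 = 80.00

ANSWER: 80.00


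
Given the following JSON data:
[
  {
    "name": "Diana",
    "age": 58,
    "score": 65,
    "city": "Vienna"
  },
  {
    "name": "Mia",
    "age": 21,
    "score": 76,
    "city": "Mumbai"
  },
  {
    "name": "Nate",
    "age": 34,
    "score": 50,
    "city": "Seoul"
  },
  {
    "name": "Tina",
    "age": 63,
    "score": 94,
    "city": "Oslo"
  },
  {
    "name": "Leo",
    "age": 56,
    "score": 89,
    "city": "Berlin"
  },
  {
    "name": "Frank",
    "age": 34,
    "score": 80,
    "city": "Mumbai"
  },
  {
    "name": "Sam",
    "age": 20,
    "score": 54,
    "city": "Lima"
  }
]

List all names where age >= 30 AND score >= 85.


Checking both conditions:
  Diana (age=58, score=65) -> no
  Mia (age=21, score=76) -> no
  Nate (age=34, score=50) -> no
  Tina (age=63, score=94) -> YES
  Leo (age=56, score=89) -> YES
  Frank (age=34, score=80) -> no
  Sam (age=20, score=54) -> no


ANSWER: Tina, Leo


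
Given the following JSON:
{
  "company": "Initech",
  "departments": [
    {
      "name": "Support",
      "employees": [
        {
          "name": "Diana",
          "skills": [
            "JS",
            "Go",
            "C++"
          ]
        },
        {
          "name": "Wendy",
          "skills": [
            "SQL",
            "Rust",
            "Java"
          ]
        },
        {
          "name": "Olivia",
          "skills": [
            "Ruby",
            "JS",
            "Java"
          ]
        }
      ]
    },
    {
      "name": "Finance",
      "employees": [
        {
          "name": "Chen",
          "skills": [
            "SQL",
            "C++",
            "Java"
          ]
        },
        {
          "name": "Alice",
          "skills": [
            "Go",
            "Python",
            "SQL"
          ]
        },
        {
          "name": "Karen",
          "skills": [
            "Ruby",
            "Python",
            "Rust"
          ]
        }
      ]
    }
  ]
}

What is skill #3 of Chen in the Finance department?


Path: departments[1].employees[0].skills[2]
Value: Java

ANSWER: Java


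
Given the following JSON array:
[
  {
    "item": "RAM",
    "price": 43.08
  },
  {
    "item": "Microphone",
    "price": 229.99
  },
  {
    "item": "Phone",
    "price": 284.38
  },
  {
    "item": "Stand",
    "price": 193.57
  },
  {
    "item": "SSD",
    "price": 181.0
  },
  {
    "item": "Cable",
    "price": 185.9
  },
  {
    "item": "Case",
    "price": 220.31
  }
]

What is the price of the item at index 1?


Array index 1 -> Microphone
price = 229.99

ANSWER: 229.99


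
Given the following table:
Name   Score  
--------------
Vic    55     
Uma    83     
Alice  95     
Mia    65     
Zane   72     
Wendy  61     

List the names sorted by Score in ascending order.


Sorting by Score (ascending):
  Vic: 55
  Wendy: 61
  Mia: 65
  Zane: 72
  Uma: 83
  Alice: 95


ANSWER: Vic, Wendy, Mia, Zane, Uma, Alice


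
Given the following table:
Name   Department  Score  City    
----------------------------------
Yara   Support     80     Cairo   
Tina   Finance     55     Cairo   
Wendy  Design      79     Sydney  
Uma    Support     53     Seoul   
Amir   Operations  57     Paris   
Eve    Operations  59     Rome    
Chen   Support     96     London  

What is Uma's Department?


Row 4: Uma
Department = Support

ANSWER: Support


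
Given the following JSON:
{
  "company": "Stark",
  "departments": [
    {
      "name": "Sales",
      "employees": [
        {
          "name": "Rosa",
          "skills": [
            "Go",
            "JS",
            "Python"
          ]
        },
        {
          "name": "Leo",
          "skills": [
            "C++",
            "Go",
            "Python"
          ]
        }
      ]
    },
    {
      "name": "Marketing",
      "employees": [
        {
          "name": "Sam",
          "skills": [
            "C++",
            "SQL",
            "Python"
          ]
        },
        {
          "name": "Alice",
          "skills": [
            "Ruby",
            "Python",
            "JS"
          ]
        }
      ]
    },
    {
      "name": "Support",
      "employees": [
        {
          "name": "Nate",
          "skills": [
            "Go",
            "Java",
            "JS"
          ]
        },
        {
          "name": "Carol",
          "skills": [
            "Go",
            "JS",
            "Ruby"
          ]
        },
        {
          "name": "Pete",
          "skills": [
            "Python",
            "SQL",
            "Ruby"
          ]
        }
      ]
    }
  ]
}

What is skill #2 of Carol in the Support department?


Path: departments[2].employees[1].skills[1]
Value: JS

ANSWER: JS


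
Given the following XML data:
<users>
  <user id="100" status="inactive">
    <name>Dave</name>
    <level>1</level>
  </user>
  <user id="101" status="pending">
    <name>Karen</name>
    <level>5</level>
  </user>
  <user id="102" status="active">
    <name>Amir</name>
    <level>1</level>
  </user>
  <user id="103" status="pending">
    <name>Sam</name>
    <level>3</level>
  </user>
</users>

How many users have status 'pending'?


Counting users with status='pending':
  Karen (id=101) -> MATCH
  Sam (id=103) -> MATCH
Count: 2

ANSWER: 2


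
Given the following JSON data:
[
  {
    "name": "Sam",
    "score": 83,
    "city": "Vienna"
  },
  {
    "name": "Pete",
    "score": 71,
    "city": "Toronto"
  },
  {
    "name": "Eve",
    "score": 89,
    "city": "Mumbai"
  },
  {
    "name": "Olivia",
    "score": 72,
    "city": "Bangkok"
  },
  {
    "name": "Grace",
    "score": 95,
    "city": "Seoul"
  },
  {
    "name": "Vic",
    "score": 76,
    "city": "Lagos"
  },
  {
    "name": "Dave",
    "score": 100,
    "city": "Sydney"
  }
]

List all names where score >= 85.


Filtering records where score >= 85:
  Sam (score=83) -> no
  Pete (score=71) -> no
  Eve (score=89) -> YES
  Olivia (score=72) -> no
  Grace (score=95) -> YES
  Vic (score=76) -> no
  Dave (score=100) -> YES


ANSWER: Eve, Grace, Dave


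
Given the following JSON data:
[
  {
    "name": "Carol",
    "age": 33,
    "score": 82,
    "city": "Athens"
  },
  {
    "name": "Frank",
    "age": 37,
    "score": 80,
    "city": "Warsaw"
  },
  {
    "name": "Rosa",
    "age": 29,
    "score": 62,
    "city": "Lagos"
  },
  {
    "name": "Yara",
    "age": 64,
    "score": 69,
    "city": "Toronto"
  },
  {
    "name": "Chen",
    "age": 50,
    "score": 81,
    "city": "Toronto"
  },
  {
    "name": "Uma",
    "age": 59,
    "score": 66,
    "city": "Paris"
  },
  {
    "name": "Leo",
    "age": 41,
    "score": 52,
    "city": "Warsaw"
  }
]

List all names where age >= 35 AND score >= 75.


Checking both conditions:
  Carol (age=33, score=82) -> no
  Frank (age=37, score=80) -> YES
  Rosa (age=29, score=62) -> no
  Yara (age=64, score=69) -> no
  Chen (age=50, score=81) -> YES
  Uma (age=59, score=66) -> no
  Leo (age=41, score=52) -> no


ANSWER: Frank, Chen


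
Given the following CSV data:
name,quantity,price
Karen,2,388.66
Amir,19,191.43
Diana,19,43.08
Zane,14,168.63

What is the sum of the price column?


Values in 'price' column:
  Row 1: 388.66
  Row 2: 191.43
  Row 3: 43.08
  Row 4: 168.63
Sum = 388.66 + 191.43 + 43.08 + 168.63 = 791.8

ANSWER: 791.8


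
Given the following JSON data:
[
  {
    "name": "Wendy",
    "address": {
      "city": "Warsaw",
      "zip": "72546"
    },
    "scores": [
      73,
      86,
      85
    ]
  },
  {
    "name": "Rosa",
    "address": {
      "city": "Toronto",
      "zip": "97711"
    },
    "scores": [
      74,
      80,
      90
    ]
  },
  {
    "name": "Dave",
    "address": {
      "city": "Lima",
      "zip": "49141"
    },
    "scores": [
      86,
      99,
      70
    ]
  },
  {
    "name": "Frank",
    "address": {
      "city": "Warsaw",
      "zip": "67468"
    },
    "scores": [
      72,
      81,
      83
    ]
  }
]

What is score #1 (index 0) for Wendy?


Path: records[0].scores[0]
Value: 73

ANSWER: 73


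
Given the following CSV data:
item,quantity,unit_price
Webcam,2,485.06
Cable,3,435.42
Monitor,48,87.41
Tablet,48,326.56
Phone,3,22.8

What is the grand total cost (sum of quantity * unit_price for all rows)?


Computing row totals:
  Webcam: 2 * 485.06 = 970.12
  Cable: 3 * 435.42 = 1306.26
  Monitor: 48 * 87.41 = 4195.68
  Tablet: 48 * 326.56 = 15674.88
  Phone: 3 * 22.8 = 68.4
Grand total = 970.12 + 1306.26 + 4195.68 + 15674.88 + 68.4 = 22215.34

ANSWER: 22215.34


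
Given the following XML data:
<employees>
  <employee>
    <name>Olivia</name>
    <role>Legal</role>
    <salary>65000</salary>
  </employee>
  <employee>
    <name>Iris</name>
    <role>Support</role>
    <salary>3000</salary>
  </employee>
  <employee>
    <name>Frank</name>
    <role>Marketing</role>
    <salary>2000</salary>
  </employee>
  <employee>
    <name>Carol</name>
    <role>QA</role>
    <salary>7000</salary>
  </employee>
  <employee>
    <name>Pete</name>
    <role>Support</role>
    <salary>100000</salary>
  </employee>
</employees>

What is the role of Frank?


Searching for <employee> with <name>Frank</name>
Found at position 3
<role>Marketing</role>

ANSWER: Marketing


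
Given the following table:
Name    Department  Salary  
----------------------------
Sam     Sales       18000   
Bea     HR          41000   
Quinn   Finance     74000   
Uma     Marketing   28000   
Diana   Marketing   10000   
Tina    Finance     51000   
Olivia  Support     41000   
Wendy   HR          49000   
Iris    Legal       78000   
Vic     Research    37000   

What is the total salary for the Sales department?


Sales department members:
  Sam: 18000
Total = 18000 = 18000

ANSWER: 18000


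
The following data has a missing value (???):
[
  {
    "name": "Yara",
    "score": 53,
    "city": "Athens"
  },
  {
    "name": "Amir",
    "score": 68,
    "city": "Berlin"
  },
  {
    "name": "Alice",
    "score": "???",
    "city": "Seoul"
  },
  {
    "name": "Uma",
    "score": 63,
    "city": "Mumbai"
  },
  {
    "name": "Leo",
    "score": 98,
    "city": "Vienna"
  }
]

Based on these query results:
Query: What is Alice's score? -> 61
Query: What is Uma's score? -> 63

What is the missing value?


The missing value is Alice's score
From query: Alice's score = 61

ANSWER: 61


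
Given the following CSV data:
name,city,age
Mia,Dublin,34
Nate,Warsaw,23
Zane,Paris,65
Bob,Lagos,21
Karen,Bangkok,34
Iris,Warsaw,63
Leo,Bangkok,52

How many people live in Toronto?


Scanning city column for 'Toronto':
Total matches: 0

ANSWER: 0


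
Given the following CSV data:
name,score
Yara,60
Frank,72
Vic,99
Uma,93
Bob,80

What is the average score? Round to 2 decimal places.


Scores: 60, 72, 99, 93, 80
Sum = 404
Count = 5
Average = 404 / 5 = 80.80

ANSWER: 80.80


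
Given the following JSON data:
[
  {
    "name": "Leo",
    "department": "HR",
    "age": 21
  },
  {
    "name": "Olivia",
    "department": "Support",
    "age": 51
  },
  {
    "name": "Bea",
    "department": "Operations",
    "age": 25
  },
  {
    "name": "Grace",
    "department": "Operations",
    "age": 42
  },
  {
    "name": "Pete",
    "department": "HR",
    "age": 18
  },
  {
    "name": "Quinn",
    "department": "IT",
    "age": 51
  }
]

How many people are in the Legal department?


Scanning records for department = Legal
  No matches found
Count: 0

ANSWER: 0


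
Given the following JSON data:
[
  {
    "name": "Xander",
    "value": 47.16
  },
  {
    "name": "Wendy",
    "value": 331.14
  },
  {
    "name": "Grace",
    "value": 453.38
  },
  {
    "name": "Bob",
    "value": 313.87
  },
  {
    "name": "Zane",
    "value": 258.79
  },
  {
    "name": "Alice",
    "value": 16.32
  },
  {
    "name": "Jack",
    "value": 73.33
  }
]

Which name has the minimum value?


Comparing values:
  Xander: 47.16
  Wendy: 331.14
  Grace: 453.38
  Bob: 313.87
  Zane: 258.79
  Alice: 16.32
  Jack: 73.33
Minimum: Alice (16.32)

ANSWER: Alice


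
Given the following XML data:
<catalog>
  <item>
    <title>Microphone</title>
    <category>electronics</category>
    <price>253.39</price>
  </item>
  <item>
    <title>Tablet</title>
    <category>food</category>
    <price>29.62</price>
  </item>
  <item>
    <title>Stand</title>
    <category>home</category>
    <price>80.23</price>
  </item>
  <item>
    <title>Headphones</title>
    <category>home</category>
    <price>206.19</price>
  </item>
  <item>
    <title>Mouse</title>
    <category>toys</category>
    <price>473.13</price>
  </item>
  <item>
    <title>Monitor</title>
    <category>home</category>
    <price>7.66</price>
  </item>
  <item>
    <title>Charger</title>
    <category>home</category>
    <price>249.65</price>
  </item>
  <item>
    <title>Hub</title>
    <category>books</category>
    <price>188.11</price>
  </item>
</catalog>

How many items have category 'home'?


Scanning <item> elements for <category>home</category>:
  Item 3: Stand -> MATCH
  Item 4: Headphones -> MATCH
  Item 6: Monitor -> MATCH
  Item 7: Charger -> MATCH
Count: 4

ANSWER: 4


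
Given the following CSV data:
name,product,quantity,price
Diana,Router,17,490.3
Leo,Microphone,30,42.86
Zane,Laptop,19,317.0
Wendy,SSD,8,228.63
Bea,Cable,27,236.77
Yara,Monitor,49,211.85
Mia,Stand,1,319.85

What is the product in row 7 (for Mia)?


Row 7: Mia
Column 'product' = Stand

ANSWER: Stand


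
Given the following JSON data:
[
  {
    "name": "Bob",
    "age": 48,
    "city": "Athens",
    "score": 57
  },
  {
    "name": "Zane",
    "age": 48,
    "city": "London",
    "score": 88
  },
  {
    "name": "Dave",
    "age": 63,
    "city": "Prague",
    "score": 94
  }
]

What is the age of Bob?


Looking up record where name = Bob
Record index: 0
Field 'age' = 48

ANSWER: 48


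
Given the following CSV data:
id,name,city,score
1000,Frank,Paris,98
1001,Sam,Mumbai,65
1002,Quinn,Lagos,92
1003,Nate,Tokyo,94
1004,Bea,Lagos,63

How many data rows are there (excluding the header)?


Counting rows (excluding header):
Header: id,name,city,score
Data rows: 5

ANSWER: 5


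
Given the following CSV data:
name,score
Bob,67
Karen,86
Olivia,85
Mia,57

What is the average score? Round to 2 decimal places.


Scores: 67, 86, 85, 57
Sum = 295
Count = 4
Average = 295 / 4 = 73.75

ANSWER: 73.75


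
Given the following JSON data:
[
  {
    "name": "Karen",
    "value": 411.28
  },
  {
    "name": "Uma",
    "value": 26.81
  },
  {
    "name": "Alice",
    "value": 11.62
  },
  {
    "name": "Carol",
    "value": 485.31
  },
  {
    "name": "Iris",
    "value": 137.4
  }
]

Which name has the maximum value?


Comparing values:
  Karen: 411.28
  Uma: 26.81
  Alice: 11.62
  Carol: 485.31
  Iris: 137.4
Maximum: Carol (485.31)

ANSWER: Carol


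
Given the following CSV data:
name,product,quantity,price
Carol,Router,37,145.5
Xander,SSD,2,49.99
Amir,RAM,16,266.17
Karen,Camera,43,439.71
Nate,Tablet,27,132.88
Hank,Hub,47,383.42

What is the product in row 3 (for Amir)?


Row 3: Amir
Column 'product' = RAM

ANSWER: RAM


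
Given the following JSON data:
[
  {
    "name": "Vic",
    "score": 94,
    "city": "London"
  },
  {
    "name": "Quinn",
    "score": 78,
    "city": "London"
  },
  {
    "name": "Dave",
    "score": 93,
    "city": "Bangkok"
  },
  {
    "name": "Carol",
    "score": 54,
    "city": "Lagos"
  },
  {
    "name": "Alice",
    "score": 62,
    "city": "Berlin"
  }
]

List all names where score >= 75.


Filtering records where score >= 75:
  Vic (score=94) -> YES
  Quinn (score=78) -> YES
  Dave (score=93) -> YES
  Carol (score=54) -> no
  Alice (score=62) -> no


ANSWER: Vic, Quinn, Dave


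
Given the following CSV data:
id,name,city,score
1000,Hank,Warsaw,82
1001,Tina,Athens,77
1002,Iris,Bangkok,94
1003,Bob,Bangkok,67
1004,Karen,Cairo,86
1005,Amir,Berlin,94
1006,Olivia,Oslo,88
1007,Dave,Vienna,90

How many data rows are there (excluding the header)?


Counting rows (excluding header):
Header: id,name,city,score
Data rows: 8

ANSWER: 8


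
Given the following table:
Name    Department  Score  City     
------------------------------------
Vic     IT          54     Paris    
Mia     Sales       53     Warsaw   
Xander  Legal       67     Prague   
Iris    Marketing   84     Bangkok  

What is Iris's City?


Row 4: Iris
City = Bangkok

ANSWER: Bangkok


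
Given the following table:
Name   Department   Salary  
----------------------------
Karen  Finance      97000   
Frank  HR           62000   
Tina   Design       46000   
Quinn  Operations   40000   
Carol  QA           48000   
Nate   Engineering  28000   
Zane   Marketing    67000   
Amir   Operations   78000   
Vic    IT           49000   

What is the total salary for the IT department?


IT department members:
  Vic: 49000
Total = 49000 = 49000

ANSWER: 49000


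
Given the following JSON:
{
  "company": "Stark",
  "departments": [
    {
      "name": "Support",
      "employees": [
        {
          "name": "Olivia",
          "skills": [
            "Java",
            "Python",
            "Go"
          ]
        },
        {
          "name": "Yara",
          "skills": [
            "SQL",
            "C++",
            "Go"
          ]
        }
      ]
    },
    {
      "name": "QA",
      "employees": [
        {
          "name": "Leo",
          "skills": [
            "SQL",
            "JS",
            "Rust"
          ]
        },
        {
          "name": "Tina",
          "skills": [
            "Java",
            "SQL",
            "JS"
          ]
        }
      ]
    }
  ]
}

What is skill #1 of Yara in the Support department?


Path: departments[0].employees[1].skills[0]
Value: SQL

ANSWER: SQL


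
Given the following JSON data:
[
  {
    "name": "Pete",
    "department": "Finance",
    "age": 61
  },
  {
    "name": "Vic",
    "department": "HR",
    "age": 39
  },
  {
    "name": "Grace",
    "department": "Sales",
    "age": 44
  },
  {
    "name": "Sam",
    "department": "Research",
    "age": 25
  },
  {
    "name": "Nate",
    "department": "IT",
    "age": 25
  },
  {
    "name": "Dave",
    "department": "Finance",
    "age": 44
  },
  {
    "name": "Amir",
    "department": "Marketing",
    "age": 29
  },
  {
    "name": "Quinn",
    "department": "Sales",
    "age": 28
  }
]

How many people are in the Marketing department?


Scanning records for department = Marketing
  Record 6: Amir
Count: 1

ANSWER: 1


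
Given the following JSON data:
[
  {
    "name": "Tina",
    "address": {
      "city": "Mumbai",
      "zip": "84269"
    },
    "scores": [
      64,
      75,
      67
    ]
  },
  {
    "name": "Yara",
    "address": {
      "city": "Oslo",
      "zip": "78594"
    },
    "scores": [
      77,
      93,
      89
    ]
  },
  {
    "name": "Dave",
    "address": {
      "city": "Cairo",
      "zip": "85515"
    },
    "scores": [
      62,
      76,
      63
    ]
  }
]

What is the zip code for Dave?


Path: records[2].address.zip
Value: 85515

ANSWER: 85515


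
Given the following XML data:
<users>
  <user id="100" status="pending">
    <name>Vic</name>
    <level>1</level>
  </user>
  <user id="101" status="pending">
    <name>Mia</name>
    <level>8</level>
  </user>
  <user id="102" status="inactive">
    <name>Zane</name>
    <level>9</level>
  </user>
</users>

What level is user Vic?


Finding user: Vic
<level>1</level>

ANSWER: 1


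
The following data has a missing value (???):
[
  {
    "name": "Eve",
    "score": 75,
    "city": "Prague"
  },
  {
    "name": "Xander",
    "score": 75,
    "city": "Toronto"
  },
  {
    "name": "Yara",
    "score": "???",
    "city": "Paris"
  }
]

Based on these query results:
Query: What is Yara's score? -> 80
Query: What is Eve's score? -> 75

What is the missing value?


The missing value is Yara's score
From query: Yara's score = 80

ANSWER: 80


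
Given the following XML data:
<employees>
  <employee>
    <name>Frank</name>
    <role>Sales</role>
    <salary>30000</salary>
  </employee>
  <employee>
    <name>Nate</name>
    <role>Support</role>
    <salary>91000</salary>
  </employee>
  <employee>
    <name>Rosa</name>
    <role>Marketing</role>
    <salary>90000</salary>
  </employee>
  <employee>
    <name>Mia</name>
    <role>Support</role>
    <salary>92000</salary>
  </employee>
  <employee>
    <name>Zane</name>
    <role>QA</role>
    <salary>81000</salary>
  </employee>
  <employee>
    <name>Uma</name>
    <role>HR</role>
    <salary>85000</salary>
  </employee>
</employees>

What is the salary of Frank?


Searching for <employee> with <name>Frank</name>
Found at position 1
<salary>30000</salary>

ANSWER: 30000


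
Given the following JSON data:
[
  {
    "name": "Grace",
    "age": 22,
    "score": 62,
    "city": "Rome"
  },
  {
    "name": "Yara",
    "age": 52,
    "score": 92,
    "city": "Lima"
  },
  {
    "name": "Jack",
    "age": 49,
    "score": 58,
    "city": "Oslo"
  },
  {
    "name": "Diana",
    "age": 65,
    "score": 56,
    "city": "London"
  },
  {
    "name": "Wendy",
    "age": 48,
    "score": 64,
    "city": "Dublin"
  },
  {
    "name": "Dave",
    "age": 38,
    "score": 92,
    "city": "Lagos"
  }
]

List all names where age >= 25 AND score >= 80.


Checking both conditions:
  Grace (age=22, score=62) -> no
  Yara (age=52, score=92) -> YES
  Jack (age=49, score=58) -> no
  Diana (age=65, score=56) -> no
  Wendy (age=48, score=64) -> no
  Dave (age=38, score=92) -> YES


ANSWER: Yara, Dave


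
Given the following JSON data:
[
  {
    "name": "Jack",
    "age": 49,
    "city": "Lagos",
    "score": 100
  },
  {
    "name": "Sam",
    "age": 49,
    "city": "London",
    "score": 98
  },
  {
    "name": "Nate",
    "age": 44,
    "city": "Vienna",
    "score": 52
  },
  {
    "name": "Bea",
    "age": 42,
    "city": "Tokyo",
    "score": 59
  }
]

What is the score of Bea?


Looking up record where name = Bea
Record index: 3
Field 'score' = 59

ANSWER: 59


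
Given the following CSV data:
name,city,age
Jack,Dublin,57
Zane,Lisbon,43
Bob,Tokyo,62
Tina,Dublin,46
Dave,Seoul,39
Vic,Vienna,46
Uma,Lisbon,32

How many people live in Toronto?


Scanning city column for 'Toronto':
Total matches: 0

ANSWER: 0


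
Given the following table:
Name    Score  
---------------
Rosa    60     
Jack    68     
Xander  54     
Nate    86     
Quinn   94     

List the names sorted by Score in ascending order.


Sorting by Score (ascending):
  Xander: 54
  Rosa: 60
  Jack: 68
  Nate: 86
  Quinn: 94


ANSWER: Xander, Rosa, Jack, Nate, Quinn


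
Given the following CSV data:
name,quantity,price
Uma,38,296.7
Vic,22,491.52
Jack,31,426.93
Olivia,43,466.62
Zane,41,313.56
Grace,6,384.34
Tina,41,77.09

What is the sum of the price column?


Values in 'price' column:
  Row 1: 296.7
  Row 2: 491.52
  Row 3: 426.93
  Row 4: 466.62
  Row 5: 313.56
  Row 6: 384.34
  Row 7: 77.09
Sum = 296.7 + 491.52 + 426.93 + 466.62 + 313.56 + 384.34 + 77.09 = 2456.76

ANSWER: 2456.76


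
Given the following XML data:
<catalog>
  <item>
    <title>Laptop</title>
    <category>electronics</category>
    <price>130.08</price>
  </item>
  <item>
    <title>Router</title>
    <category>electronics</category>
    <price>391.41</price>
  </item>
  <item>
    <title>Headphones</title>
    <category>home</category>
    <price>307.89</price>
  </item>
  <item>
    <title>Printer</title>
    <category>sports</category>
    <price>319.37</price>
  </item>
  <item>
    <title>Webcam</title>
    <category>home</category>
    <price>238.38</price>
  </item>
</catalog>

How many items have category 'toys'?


Scanning <item> elements for <category>toys</category>:
Count: 0

ANSWER: 0


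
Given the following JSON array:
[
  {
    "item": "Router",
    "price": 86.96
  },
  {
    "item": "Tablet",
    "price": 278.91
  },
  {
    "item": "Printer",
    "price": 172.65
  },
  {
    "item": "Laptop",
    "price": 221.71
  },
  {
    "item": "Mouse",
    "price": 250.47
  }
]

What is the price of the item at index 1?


Array index 1 -> Tablet
price = 278.91

ANSWER: 278.91


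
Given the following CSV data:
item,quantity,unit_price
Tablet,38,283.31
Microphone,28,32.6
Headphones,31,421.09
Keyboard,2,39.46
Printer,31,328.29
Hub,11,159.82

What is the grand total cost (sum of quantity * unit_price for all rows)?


Computing row totals:
  Tablet: 38 * 283.31 = 10765.78
  Microphone: 28 * 32.6 = 912.8
  Headphones: 31 * 421.09 = 13053.79
  Keyboard: 2 * 39.46 = 78.92
  Printer: 31 * 328.29 = 10176.99
  Hub: 11 * 159.82 = 1758.02
Grand total = 10765.78 + 912.8 + 13053.79 + 78.92 + 10176.99 + 1758.02 = 36746.3

ANSWER: 36746.3


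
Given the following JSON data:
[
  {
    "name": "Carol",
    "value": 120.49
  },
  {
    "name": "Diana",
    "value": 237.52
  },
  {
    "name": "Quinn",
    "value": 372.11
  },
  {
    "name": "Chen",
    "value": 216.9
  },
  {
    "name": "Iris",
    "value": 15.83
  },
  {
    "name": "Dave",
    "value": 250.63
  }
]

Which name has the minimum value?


Comparing values:
  Carol: 120.49
  Diana: 237.52
  Quinn: 372.11
  Chen: 216.9
  Iris: 15.83
  Dave: 250.63
Minimum: Iris (15.83)

ANSWER: Iris


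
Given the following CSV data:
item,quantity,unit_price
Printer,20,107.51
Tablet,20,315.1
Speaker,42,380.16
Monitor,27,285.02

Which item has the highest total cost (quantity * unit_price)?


Computing row totals:
  Printer: 2150.2
  Tablet: 6302.0
  Speaker: 15966.72
  Monitor: 7695.54
Maximum: Speaker (15966.72)

ANSWER: Speaker


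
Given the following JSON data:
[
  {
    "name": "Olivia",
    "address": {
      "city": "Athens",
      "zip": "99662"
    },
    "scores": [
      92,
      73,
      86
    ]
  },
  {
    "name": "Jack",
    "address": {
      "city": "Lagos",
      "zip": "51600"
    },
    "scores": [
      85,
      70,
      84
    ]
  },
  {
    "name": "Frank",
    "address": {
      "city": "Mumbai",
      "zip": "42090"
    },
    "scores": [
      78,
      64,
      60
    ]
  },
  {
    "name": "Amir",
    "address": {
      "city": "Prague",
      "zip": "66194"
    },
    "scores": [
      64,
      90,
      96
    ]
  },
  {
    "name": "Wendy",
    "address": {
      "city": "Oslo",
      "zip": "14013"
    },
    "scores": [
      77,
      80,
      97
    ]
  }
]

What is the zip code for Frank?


Path: records[2].address.zip
Value: 42090

ANSWER: 42090


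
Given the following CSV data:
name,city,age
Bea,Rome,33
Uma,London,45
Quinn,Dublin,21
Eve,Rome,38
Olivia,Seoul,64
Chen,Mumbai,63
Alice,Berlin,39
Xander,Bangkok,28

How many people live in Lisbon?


Scanning city column for 'Lisbon':
Total matches: 0

ANSWER: 0


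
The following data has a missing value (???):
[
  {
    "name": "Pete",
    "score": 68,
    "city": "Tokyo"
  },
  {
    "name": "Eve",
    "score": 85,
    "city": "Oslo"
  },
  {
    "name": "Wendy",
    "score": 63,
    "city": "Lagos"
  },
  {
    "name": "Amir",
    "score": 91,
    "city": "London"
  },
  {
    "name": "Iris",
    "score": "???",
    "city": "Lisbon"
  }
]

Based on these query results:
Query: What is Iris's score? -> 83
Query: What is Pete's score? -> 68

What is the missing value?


The missing value is Iris's score
From query: Iris's score = 83

ANSWER: 83


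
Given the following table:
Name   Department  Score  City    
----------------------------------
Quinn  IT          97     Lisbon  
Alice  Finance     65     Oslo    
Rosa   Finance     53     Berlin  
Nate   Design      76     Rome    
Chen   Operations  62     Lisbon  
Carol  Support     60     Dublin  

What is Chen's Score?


Row 5: Chen
Score = 62

ANSWER: 62


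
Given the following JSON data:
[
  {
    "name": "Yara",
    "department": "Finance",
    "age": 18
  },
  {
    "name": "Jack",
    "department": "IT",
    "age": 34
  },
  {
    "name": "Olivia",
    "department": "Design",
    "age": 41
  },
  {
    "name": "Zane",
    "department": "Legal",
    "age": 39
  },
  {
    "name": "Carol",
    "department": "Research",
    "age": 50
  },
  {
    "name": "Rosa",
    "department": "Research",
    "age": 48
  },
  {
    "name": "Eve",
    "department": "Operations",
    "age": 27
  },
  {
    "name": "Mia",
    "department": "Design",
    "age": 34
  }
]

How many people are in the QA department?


Scanning records for department = QA
  No matches found
Count: 0

ANSWER: 0


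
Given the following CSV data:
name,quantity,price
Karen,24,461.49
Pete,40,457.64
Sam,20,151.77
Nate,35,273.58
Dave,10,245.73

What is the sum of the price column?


Values in 'price' column:
  Row 1: 461.49
  Row 2: 457.64
  Row 3: 151.77
  Row 4: 273.58
  Row 5: 245.73
Sum = 461.49 + 457.64 + 151.77 + 273.58 + 245.73 = 1590.21

ANSWER: 1590.21


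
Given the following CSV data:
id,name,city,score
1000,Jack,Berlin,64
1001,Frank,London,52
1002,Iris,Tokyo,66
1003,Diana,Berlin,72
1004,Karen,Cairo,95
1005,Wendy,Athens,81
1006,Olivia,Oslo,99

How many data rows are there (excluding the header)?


Counting rows (excluding header):
Header: id,name,city,score
Data rows: 7

ANSWER: 7


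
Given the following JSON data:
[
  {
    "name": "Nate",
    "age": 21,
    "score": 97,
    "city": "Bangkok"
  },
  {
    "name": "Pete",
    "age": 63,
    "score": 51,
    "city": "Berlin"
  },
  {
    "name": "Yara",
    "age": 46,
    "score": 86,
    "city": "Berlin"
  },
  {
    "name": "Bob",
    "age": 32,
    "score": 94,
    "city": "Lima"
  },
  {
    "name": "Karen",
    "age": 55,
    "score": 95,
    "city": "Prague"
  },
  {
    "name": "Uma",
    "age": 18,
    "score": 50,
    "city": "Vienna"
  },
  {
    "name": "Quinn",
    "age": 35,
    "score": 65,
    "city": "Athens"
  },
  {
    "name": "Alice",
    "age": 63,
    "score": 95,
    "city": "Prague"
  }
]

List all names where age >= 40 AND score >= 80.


Checking both conditions:
  Nate (age=21, score=97) -> no
  Pete (age=63, score=51) -> no
  Yara (age=46, score=86) -> YES
  Bob (age=32, score=94) -> no
  Karen (age=55, score=95) -> YES
  Uma (age=18, score=50) -> no
  Quinn (age=35, score=65) -> no
  Alice (age=63, score=95) -> YES


ANSWER: Yara, Karen, Alice


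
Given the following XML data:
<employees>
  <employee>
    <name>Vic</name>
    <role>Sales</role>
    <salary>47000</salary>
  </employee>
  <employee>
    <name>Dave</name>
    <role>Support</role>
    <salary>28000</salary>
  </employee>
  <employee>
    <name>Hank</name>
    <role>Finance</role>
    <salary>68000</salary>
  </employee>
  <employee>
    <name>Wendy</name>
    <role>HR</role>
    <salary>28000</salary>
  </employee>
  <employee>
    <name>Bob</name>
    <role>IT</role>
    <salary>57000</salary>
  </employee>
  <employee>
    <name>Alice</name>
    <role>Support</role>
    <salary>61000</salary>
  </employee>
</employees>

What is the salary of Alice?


Searching for <employee> with <name>Alice</name>
Found at position 6
<salary>61000</salary>

ANSWER: 61000


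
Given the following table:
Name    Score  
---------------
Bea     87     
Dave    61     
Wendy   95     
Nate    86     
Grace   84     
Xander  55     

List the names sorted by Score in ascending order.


Sorting by Score (ascending):
  Xander: 55
  Dave: 61
  Grace: 84
  Nate: 86
  Bea: 87
  Wendy: 95


ANSWER: Xander, Dave, Grace, Nate, Bea, Wendy


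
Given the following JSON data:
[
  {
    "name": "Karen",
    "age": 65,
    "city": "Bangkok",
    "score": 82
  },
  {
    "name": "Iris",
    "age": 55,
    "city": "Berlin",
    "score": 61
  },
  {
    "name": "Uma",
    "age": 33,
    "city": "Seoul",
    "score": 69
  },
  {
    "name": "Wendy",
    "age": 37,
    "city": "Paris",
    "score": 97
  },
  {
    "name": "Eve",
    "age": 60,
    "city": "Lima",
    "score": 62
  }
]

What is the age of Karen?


Looking up record where name = Karen
Record index: 0
Field 'age' = 65

ANSWER: 65


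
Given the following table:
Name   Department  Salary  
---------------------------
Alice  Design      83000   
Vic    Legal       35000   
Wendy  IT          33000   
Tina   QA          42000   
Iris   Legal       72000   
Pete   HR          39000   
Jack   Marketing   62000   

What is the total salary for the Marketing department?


Marketing department members:
  Jack: 62000
Total = 62000 = 62000

ANSWER: 62000


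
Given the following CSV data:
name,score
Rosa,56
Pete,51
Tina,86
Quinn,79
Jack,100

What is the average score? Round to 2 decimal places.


Scores: 56, 51, 86, 79, 100
Sum = 372
Count = 5
Average = 372 / 5 = 74.40

ANSWER: 74.40


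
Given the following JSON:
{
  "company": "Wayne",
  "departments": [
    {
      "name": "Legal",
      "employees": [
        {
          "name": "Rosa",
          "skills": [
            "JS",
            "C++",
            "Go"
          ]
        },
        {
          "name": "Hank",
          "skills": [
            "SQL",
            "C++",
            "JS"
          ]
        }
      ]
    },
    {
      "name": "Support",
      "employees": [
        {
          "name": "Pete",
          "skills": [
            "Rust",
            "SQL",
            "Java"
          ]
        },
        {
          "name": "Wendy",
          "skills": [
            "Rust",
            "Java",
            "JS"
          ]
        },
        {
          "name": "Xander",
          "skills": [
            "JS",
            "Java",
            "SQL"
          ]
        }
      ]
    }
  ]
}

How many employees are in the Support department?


Path: departments[1].employees
Count: 3

ANSWER: 3


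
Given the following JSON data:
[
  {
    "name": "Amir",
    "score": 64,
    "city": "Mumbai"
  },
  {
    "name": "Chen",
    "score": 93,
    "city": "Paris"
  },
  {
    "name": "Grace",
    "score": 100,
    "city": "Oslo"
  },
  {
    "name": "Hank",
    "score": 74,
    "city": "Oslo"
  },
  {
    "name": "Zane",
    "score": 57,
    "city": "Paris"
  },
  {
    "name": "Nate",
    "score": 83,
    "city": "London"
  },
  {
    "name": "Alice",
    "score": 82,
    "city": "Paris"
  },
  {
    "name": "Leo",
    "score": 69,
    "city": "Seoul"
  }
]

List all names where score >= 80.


Filtering records where score >= 80:
  Amir (score=64) -> no
  Chen (score=93) -> YES
  Grace (score=100) -> YES
  Hank (score=74) -> no
  Zane (score=57) -> no
  Nate (score=83) -> YES
  Alice (score=82) -> YES
  Leo (score=69) -> no


ANSWER: Chen, Grace, Nate, Alice
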